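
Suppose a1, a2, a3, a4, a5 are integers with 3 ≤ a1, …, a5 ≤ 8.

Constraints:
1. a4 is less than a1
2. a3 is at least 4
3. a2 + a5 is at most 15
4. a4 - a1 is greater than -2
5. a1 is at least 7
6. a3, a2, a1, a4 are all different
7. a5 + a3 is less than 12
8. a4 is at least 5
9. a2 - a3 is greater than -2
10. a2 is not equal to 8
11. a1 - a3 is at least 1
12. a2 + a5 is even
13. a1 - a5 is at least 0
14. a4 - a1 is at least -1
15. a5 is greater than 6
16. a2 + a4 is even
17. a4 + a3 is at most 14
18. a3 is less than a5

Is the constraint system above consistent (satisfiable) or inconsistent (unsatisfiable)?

Satisfiable

One satisfying assignment is a1 = 8, a2 = 5, a3 = 4, a4 = 7, a5 = 7.
For the less obvious constraints — constraint 3: a2 + a5 = 12; constraint 4: a4 - a1 = -1 — and the others hold by inspection.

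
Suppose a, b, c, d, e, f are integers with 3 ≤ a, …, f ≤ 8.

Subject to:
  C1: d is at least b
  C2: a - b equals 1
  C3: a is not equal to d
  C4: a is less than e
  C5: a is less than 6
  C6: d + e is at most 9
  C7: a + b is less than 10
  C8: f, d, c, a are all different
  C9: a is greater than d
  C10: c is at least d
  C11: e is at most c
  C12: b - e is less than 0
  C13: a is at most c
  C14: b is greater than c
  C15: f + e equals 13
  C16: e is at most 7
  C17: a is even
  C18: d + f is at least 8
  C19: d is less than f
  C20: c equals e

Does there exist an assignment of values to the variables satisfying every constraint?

Constraints 1, 4, 9, 11, and 14 give a < e, e ≤ c, c < b, b ≤ d, d < a. Chaining: a < e ≤ c < b ≤ d < a, which forces a < a — impossible.

Unsatisfiable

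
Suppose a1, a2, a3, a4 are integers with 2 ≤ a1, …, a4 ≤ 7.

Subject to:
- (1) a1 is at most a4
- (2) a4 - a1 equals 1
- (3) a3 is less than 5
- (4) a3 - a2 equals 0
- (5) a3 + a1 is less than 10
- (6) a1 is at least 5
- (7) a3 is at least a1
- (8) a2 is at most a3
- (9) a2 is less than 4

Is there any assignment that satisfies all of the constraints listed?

Unsatisfiable

From constraints 6 and 7: a3 ≥ a1 and a1 ≥ 5, so a3 ≥ 5. From constraint 3: a3 ≤ 4. But 4 < 5, so no value of a3 works.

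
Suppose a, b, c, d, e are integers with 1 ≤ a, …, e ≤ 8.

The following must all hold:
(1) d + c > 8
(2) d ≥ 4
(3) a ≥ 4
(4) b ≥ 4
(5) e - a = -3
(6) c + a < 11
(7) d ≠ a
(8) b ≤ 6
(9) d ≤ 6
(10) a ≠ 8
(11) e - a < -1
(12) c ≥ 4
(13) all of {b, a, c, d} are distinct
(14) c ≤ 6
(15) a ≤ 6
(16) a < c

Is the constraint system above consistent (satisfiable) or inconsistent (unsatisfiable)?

Unsatisfiable

Constraints 2, 3, 4, 8, 9, 12, 14, and 15 confine each of b, a, c, d to the 3 values {4, …, 6}.
Constraint 13 requires all 4 of them to be distinct, but only 3 values are available — impossible by the pigeonhole principle.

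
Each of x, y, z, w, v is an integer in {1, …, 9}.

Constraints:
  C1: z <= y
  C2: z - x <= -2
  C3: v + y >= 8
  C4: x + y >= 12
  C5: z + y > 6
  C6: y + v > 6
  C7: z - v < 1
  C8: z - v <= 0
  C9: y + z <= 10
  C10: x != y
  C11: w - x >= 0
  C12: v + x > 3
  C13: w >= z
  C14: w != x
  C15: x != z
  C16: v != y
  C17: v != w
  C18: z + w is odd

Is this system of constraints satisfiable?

Satisfiable

One satisfying assignment is x = 5, y = 8, z = 1, w = 8, v = 1.
For the less obvious constraints — constraint 2: z - x = -4; constraint 3: v + y = 9 — and the others hold by inspection.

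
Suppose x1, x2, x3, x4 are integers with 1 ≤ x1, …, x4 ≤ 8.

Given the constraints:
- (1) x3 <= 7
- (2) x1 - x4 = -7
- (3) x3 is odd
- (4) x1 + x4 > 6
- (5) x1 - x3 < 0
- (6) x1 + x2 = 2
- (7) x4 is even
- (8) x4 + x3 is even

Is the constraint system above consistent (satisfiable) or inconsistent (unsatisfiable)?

Constraint 7 makes x4 even and constraint 3 makes x3 odd, so x4 + x3 must be odd. Constraint 8 says x4 + x3 is even — contradiction.

Unsatisfiable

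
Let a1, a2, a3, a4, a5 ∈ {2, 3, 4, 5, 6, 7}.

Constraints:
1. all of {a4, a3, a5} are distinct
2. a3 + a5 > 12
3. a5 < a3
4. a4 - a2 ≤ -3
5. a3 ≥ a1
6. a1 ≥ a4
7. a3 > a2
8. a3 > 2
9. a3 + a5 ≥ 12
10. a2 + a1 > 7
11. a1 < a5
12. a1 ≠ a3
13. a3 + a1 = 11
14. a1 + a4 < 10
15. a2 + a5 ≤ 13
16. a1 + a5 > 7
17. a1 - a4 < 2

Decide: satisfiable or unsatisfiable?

Try a1 = 4, a2 = 6, a3 = 7, a4 = 3, a5 = 6.
Check constraint 2: a3 + a5 = 13; constraint 4: a4 - a2 = -3; constraint 9: a3 + a5 = 13. The remaining constraints are straightforward to verify.

Satisfiable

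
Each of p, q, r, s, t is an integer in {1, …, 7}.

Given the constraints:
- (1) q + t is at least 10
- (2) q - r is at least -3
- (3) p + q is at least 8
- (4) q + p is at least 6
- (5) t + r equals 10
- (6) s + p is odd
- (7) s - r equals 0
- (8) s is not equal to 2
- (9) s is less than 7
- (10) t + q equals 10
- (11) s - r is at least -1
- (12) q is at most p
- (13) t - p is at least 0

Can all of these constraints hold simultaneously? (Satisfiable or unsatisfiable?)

Satisfiable

Try p = 5, q = 4, r = 4, s = 4, t = 6.
Check constraint 1: q + t = 10; constraint 2: q - r = 0. The remaining constraints are straightforward to verify.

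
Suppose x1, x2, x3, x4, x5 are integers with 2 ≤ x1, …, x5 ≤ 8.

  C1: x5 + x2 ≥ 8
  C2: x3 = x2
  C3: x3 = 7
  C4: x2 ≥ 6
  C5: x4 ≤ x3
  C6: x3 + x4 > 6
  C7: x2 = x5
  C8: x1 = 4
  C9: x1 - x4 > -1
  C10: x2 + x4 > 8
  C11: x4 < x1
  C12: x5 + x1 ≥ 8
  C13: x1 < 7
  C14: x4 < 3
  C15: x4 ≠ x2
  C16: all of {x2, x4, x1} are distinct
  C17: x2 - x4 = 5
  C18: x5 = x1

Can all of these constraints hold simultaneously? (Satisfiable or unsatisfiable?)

Constraint 3 fixes x3 = 7 and constraint 8 fixes x1 = 4. Constraints 2, 7, and 18 give x3 = x2 = x5 = x1, so x3 = x1. But 7 ≠ 4 — contradiction.

Unsatisfiable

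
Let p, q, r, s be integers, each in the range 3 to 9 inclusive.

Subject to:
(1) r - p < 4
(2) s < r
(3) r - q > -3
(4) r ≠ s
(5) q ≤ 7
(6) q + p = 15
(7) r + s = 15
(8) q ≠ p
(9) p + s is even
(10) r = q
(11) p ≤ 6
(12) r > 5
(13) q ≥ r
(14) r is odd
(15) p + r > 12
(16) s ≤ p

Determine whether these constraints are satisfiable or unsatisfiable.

Unsatisfiable

From constraints 5 and 13: r ≤ q ≤ 7. From constraints 11 and 16: s ≤ p ≤ 6. Hence r + s ≤ 13. But constraint 7 requires r + s = 15, and 15 > 13. Contradiction.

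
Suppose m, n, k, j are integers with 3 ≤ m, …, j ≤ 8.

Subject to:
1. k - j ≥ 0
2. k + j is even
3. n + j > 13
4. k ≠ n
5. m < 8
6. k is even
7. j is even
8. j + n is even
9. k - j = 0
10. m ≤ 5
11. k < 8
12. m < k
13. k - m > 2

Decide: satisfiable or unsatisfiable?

Satisfiable

One satisfying assignment is m = 3, n = 8, k = 6, j = 6.
For the less obvious constraints — constraint 1: k - j = 0; constraint 3: n + j = 14 — and the others hold by inspection.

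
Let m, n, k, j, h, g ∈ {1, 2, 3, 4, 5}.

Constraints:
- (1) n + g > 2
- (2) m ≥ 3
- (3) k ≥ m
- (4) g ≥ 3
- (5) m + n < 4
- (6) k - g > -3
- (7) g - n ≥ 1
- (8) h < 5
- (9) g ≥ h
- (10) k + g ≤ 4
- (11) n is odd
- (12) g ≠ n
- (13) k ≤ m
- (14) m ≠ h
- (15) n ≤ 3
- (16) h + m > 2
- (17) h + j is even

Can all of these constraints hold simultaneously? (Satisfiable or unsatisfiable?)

From constraints 2 and 3: k ≥ m ≥ 3. From constraint 4: g ≥ 3. Hence k + g ≥ 6. But constraint 10 requires k + g ≤ 4, and 4 < 6. Contradiction.

Unsatisfiable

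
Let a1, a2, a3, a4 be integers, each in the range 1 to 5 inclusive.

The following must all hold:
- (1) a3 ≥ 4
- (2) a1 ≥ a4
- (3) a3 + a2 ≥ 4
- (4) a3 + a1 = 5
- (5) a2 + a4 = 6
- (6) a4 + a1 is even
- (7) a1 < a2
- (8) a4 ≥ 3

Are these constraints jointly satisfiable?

From constraint 1: a3 ≥ 4. From constraints 2 and 8: a1 ≥ a4 ≥ 3. Hence a3 + a1 ≥ 7. But constraint 4 requires a3 + a1 = 5, and 5 < 7. Contradiction.

Unsatisfiable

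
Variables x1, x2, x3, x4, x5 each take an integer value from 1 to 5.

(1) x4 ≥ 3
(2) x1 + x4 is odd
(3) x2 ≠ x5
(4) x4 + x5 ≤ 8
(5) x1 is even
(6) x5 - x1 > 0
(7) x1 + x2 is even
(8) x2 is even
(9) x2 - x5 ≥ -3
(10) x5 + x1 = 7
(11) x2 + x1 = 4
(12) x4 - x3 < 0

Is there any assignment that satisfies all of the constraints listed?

Satisfiable

Take x1 = 2, x2 = 2, x3 = 4, x4 = 3, x5 = 5. Then constraint 4: x4 + x5 = 8; constraint 6: x5 - x1 = 3, and every other listed constraint is also met.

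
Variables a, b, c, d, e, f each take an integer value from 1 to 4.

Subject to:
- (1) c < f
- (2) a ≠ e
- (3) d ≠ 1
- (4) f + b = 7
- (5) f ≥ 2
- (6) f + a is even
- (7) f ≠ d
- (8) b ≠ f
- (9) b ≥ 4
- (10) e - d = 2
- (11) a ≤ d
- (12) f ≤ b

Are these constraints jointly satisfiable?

Take a = 1, b = 4, c = 1, d = 2, e = 4, f = 3. Then constraint 4: f + b = 7; constraint 10: e - d = 2, and every other listed constraint is also met.

Satisfiable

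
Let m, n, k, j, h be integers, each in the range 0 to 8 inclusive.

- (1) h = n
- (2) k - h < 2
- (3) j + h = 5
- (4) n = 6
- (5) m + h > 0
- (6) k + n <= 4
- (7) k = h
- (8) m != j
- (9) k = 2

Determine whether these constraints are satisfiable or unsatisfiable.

Unsatisfiable

Constraint 9 fixes k = 2 and constraint 4 fixes n = 6. Constraints 1 and 7 give k = h = n, so k = n. But 2 ≠ 6 — contradiction.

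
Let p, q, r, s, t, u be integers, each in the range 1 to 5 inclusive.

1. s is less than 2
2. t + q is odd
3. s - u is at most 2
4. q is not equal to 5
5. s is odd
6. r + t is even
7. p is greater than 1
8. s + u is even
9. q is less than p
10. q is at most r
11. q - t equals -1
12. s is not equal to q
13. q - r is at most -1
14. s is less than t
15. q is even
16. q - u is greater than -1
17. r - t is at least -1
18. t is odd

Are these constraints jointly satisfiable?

Satisfiable

Try p = 3, q = 2, r = 3, s = 1, t = 3, u = 1.
Check constraint 3: s - u = 0; constraint 11: q - t = -1; constraint 13: q - r = -1. The remaining constraints are straightforward to verify.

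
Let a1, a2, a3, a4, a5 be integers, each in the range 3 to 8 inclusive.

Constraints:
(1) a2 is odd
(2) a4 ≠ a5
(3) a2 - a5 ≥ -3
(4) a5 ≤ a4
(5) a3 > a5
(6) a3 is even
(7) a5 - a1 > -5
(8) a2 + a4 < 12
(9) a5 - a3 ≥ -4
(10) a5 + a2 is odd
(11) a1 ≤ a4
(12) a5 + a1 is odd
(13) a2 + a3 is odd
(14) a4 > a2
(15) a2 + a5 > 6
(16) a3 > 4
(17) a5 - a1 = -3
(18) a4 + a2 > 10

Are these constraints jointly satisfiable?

Satisfiable

Try a1 = 7, a2 = 3, a3 = 6, a4 = 8, a5 = 4.
Check constraint 3: a2 - a5 = -1; constraint 7: a5 - a1 = -3. The remaining constraints are straightforward to verify.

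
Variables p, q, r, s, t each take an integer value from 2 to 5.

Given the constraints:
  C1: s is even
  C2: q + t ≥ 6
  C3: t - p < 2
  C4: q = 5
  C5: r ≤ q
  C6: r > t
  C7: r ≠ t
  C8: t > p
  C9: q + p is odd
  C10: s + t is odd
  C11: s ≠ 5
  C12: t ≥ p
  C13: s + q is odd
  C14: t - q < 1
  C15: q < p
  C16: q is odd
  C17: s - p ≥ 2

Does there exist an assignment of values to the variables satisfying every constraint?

Constraints 5, 6, 8, and 15 give t < r, r ≤ q, q < p, p < t. Chaining: t < r ≤ q < p < t, which forces t < t — impossible.

Unsatisfiable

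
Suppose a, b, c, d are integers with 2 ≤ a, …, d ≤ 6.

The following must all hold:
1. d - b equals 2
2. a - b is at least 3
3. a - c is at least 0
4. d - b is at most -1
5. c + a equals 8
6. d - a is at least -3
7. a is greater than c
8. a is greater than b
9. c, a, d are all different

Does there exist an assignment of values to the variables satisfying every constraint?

Constraints 2, 4, and 6 give a − b ≥ 3, b − d ≥ 1, d − a ≥ -3.
Adding all 3 inequalities: the left sides telescope to 0, and the right sides sum to 3 + 1 + (-3) = 1. So 0 ≥ 1, which is false.

Unsatisfiable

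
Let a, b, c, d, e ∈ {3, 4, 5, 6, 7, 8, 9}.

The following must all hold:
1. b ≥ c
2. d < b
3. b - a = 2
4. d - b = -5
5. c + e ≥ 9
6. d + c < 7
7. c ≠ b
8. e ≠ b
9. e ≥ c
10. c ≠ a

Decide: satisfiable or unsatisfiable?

Take a = 6, b = 8, c = 3, d = 3, e = 6. Then constraint 3: b - a = 2; constraint 4: d - b = -5, and every other listed constraint is also met.

Satisfiable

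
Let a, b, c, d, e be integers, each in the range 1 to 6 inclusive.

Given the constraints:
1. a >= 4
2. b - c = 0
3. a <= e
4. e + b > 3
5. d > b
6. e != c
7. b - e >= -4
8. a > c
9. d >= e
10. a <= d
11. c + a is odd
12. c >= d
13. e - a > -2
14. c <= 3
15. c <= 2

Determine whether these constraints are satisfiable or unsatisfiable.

Unsatisfiable

From constraints 1 and 10: d ≥ a and a ≥ 4, so d ≥ 4. From constraints 12 and 15: d ≤ c and c ≤ 2, so d ≤ 2. But 2 < 4, so no value of d works.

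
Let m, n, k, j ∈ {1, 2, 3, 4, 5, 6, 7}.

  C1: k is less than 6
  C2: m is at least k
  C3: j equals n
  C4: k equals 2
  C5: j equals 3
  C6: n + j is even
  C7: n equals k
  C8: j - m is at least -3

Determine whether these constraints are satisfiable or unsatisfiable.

Unsatisfiable

Constraint 5 fixes j = 3 and constraint 4 fixes k = 2. Constraints 3 and 7 give j = n = k, so j = k. But 3 ≠ 2 — contradiction.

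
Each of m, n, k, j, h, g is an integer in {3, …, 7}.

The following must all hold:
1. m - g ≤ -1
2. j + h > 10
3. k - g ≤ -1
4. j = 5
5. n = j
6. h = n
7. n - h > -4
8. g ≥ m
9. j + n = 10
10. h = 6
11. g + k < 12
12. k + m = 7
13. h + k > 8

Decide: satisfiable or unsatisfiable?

Constraint 10 fixes h = 6 and constraint 4 fixes j = 5. Constraints 5 and 6 give h = n = j, so h = j. But 6 ≠ 5 — contradiction.

Unsatisfiable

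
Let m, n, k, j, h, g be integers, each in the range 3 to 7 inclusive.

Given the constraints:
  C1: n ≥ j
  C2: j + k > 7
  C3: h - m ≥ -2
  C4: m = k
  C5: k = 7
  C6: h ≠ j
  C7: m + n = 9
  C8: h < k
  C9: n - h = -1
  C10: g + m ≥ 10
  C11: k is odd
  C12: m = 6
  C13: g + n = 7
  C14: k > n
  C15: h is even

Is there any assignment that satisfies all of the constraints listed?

Constraint 12 fixes m = 6 and constraint 5 fixes k = 7, but constraint 4 requires m = k. Since 6 ≠ 7, contradiction.

Unsatisfiable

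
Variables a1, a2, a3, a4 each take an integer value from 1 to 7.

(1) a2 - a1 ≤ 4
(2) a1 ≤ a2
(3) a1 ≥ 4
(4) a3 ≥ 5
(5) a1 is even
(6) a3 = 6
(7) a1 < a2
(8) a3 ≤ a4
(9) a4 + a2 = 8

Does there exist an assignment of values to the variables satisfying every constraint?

Unsatisfiable

From constraints 4 and 8: a4 ≥ a3 ≥ 5. From constraints 2 and 3: a2 ≥ a1 ≥ 4. Hence a4 + a2 ≥ 9. But constraint 9 requires a4 + a2 = 8, and 8 < 9. Contradiction.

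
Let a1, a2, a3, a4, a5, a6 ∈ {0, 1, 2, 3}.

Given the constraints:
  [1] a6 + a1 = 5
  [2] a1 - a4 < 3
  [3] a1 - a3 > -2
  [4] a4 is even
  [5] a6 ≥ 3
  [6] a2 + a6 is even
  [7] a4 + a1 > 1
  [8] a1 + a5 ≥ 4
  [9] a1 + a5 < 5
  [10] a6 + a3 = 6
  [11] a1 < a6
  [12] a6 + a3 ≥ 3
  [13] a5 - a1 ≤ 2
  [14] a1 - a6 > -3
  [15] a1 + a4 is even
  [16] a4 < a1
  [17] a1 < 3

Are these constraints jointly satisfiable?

Try a1 = 2, a2 = 3, a3 = 3, a4 = 0, a5 = 2, a6 = 3.
Check constraint 1: a6 + a1 = 5; constraint 2: a1 - a4 = 2. The remaining constraints are straightforward to verify.

Satisfiable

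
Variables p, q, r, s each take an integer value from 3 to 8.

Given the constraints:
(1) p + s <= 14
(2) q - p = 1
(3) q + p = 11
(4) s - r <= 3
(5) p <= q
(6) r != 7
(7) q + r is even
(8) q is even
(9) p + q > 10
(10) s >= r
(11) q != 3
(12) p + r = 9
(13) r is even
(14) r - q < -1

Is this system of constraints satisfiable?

One satisfying assignment is p = 5, q = 6, r = 4, s = 6.
For the less obvious constraints — constraint 1: p + s = 11; constraint 2: q - p = 1 — and the others hold by inspection.

Satisfiable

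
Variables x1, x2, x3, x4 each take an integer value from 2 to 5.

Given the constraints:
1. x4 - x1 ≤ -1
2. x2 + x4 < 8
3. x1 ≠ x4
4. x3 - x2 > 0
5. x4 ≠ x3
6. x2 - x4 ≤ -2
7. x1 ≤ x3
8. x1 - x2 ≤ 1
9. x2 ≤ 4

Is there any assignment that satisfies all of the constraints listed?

Unsatisfiable

Constraints 1, 6, and 8 give x2 − x1 ≥ -1, x1 − x4 ≥ 1, x4 − x2 ≥ 2.
Adding all 3 inequalities: the left sides telescope to 0, and the right sides sum to (-1) + 1 + 2 = 2. So 0 ≥ 2, which is false.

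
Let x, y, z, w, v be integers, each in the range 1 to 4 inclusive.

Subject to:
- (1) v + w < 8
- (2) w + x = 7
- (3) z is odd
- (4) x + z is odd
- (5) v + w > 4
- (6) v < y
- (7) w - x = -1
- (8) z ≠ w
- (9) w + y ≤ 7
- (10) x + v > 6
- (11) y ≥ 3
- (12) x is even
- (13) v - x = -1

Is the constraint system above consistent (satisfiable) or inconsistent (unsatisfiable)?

Satisfiable

One satisfying assignment is x = 4, y = 4, z = 1, w = 3, v = 3.
For the less obvious constraints — constraint 1: v + w = 6; constraint 2: w + x = 7 — and the others hold by inspection.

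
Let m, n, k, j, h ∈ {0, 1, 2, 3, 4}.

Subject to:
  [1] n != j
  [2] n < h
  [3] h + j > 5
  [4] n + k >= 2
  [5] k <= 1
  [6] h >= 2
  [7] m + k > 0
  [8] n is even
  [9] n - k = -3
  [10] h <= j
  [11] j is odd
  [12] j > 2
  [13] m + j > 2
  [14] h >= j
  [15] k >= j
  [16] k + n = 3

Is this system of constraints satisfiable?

Unsatisfiable

From constraints 6 and 10: j ≥ h and h ≥ 2, so j ≥ 2. From constraints 5 and 15: j ≤ k and k ≤ 1, so j ≤ 1. But 1 < 2, so no value of j works.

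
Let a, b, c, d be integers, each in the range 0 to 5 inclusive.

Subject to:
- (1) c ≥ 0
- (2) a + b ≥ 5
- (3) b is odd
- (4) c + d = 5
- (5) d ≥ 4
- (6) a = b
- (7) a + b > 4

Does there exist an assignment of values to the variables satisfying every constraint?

Take a = 3, b = 3, c = 0, d = 5. Then constraint 2: a + b = 6; constraint 4: c + d = 5, and every other listed constraint is also met.

Satisfiable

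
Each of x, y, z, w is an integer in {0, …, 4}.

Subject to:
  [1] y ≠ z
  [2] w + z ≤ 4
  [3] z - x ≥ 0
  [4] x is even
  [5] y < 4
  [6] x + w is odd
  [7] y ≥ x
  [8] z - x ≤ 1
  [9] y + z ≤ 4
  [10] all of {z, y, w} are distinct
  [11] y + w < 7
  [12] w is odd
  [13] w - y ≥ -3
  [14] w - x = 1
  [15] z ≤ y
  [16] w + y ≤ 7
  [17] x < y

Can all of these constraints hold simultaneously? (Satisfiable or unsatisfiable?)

Satisfiable

One satisfying assignment is x = 0, y = 3, z = 0, w = 1.
For the less obvious constraints — constraint 2: w + z = 1; constraint 3: z - x = 0; constraint 8: z - x = 0 — and the others hold by inspection.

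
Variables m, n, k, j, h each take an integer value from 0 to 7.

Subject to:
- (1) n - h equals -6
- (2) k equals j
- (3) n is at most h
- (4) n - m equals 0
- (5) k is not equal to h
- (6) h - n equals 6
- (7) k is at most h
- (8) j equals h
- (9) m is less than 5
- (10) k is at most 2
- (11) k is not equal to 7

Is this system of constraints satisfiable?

From constraints 2 and 8, k = j = h, so k = h. But constraint 5 says k ≠ h. Contradiction.

Unsatisfiable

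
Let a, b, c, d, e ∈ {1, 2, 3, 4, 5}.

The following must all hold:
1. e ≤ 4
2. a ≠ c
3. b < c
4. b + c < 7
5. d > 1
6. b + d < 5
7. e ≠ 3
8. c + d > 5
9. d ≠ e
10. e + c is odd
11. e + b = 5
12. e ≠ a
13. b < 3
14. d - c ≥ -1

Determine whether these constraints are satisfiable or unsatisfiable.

Satisfiable

Setting (a, b, c, d, e) = (2, 1, 3, 3, 4) satisfies everything: constraint 4: b + c = 4; constraint 6: b + d = 4, and the others follow.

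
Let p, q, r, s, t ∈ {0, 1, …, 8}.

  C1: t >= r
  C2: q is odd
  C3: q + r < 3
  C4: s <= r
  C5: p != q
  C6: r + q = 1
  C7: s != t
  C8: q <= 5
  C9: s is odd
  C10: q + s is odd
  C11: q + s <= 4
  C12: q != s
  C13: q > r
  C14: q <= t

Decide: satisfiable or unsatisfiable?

Unsatisfiable

Constraint 2 makes q odd and constraint 9 makes s odd, so q + s must be even. Constraint 10 says q + s is odd — contradiction.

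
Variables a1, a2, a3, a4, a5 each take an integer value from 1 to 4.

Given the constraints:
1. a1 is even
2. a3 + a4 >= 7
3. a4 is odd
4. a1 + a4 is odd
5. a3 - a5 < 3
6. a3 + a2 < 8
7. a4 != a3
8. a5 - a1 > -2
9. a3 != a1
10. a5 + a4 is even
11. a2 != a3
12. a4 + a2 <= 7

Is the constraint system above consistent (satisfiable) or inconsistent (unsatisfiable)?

Satisfiable

Setting (a1, a2, a3, a4, a5) = (2, 1, 4, 3, 3) satisfies everything: constraint 2: a3 + a4 = 7; constraint 5: a3 - a5 = 1, and the others follow.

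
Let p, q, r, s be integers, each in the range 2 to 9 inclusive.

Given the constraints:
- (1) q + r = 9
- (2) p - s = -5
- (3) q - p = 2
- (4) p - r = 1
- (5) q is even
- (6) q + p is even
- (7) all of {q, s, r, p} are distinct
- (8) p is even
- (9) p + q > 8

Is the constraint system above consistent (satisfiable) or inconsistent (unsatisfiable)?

Setting (p, q, r, s) = (4, 6, 3, 9) satisfies everything: constraint 1: q + r = 9; constraint 2: p - s = -5, and the others follow.

Satisfiable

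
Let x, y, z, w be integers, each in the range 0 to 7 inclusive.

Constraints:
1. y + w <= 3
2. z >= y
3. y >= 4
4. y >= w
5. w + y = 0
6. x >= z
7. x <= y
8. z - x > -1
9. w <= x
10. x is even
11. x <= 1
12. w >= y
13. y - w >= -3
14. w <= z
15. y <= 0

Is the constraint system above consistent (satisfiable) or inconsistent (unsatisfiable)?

Unsatisfiable

From constraints 3 and 12: w ≥ y and y ≥ 4, so w ≥ 4. From constraints 9 and 11: w ≤ x and x ≤ 1, so w ≤ 1. But 1 < 4, so no value of w works.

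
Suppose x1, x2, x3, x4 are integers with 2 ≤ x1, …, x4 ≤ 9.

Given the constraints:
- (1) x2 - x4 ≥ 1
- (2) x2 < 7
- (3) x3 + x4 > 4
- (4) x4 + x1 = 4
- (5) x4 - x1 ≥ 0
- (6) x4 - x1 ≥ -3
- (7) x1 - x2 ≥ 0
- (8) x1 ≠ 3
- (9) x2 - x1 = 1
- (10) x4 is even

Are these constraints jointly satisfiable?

Constraints 1, 5, and 7 give x4 − x1 ≥ 0, x1 − x2 ≥ 0, x2 − x4 ≥ 1.
Adding all 3 inequalities: the left sides telescope to 0, and the right sides sum to 0 + 0 + 1 = 1. So 0 ≥ 1, which is false.

Unsatisfiable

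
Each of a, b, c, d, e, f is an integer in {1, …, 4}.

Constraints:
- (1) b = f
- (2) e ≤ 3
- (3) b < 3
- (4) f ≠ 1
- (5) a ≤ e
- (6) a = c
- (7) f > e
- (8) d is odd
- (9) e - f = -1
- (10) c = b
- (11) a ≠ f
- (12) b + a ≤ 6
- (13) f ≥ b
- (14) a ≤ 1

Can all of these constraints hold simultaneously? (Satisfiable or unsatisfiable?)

From constraints 1, 6, and 10, a = c = b = f, so a = f. But constraint 11 says a ≠ f. Contradiction.

Unsatisfiable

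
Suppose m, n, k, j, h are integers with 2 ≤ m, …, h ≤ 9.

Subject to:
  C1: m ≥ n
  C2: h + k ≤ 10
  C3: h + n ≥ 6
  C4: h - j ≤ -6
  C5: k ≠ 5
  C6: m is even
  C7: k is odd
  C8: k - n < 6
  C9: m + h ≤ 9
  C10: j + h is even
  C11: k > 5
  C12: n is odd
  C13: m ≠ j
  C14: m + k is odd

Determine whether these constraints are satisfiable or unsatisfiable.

Satisfiable

The assignment m = 6, n = 3, k = 7, j = 9, h = 3 works:
  constraint 2 holds since h + k = 10.
  constraint 3 holds since h + n = 6.
The rest check out directly.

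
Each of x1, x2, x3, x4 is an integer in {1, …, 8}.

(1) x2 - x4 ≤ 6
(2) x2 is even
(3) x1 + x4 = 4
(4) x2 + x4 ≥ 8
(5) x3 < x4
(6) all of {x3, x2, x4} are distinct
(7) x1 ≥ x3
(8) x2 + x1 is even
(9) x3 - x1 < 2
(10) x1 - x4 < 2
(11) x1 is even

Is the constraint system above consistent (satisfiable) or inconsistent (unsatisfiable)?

Satisfiable

One satisfying assignment is x1 = 2, x2 = 6, x3 = 1, x4 = 2.
For the less obvious constraints — constraint 1: x2 - x4 = 4; constraint 3: x1 + x4 = 4 — and the others hold by inspection.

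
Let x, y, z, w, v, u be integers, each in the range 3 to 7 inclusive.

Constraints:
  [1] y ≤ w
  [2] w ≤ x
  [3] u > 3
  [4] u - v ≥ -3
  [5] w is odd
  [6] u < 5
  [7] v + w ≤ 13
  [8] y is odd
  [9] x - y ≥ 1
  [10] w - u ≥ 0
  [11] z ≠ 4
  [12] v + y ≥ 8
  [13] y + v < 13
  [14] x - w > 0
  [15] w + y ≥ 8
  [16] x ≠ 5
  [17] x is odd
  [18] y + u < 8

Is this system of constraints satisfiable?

Satisfiable

One satisfying assignment is x = 7, y = 3, z = 3, w = 5, v = 7, u = 4.
For the less obvious constraints — constraint 4: u - v = -3; constraint 7: v + w = 12 — and the others hold by inspection.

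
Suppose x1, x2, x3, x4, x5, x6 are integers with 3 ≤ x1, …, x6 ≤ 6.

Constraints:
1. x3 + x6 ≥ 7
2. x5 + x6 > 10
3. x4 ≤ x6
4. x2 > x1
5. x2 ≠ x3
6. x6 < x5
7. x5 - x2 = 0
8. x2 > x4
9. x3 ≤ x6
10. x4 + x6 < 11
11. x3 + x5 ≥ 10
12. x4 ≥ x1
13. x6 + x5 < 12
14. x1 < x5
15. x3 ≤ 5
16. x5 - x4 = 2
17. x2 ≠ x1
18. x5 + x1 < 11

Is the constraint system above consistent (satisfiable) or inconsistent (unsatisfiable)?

Satisfiable

Setting (x1, x2, x3, x4, x5, x6) = (3, 6, 4, 4, 6, 5) satisfies everything: constraint 1: x3 + x6 = 9; constraint 2: x5 + x6 = 11, and the others follow.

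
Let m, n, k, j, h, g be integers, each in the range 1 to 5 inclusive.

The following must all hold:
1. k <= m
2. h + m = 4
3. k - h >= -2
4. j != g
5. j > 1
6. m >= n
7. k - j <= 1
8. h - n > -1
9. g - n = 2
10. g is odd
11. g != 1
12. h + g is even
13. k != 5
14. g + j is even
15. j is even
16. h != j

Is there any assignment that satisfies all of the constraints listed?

Unsatisfiable

Constraint 10 makes g odd and constraint 15 makes j even, so g + j must be odd. Constraint 14 says g + j is even — contradiction.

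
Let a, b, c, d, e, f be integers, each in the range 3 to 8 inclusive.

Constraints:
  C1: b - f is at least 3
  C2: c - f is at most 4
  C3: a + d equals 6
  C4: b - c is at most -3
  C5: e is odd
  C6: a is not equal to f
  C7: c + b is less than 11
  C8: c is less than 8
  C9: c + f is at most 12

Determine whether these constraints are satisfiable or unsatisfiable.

Unsatisfiable

Constraints 1, 2, and 4 give b − f ≥ 3, f − c ≥ -4, c − b ≥ 3.
Adding all 3 inequalities: the left sides telescope to 0, and the right sides sum to 3 + (-4) + 3 = 2. So 0 ≥ 2, which is false.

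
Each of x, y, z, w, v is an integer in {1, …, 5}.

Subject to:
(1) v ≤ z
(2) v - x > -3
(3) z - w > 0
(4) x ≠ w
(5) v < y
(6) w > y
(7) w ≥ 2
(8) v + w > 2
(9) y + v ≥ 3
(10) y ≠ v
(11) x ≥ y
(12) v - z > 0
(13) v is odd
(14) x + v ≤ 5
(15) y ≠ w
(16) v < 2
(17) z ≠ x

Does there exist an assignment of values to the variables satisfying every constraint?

Unsatisfiable

Constraints 3, 5, 6, and 12 give v < y, y < w, w < z, z < v. Chaining: v < y < w < z < v, which forces v < v — impossible.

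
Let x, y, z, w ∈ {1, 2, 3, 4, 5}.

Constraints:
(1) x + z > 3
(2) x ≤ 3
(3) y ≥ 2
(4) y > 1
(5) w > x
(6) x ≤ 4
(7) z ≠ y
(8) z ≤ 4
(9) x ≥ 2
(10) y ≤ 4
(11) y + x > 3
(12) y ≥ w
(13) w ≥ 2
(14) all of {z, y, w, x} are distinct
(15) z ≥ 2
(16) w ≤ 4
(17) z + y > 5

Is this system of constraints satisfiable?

Unsatisfiable

Constraints 3, 6, 8, 9, 10, 13, 15, and 16 confine each of z, y, w, x to the 3 values {2, …, 4}.
Constraint 14 requires all 4 of them to be distinct, but only 3 values are available — impossible by the pigeonhole principle.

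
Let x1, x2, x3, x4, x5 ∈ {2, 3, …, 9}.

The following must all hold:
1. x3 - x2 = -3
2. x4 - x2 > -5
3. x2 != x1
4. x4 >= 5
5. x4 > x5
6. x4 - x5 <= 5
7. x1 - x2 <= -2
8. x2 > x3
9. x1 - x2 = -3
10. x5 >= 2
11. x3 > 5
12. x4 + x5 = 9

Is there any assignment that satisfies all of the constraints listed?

Satisfiable

The assignment x1 = 6, x2 = 9, x3 = 6, x4 = 6, x5 = 3 works:
  constraint 1 holds since x3 - x2 = -3.
  constraint 2 holds since x4 - x2 = -3.
  constraint 6 holds since x4 - x5 = 3.
The rest check out directly.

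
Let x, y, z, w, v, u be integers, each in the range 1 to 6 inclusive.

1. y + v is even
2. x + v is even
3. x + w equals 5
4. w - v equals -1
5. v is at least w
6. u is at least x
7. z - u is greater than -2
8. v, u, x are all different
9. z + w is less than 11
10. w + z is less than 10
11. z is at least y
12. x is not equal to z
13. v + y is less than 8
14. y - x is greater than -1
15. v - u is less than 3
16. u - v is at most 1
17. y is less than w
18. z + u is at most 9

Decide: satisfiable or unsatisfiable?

Setting (x, y, z, w, v, u) = (1, 1, 5, 4, 5, 4) satisfies everything: constraint 3: x + w = 5; constraint 4: w - v = -1; constraint 7: z - u = 1, and the others follow.

Satisfiable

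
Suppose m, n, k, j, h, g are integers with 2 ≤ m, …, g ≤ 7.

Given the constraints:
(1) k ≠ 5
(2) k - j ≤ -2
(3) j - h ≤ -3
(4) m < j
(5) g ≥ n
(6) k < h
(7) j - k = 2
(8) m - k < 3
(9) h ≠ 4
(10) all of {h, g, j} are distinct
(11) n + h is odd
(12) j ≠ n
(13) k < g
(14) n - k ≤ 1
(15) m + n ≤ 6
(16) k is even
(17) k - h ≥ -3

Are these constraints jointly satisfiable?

Constraints 2, 3, and 17 give k − h ≥ -3, h − j ≥ 3, j − k ≥ 2.
Adding all 3 inequalities: the left sides telescope to 0, and the right sides sum to (-3) + 3 + 2 = 2. So 0 ≥ 2, which is false.

Unsatisfiable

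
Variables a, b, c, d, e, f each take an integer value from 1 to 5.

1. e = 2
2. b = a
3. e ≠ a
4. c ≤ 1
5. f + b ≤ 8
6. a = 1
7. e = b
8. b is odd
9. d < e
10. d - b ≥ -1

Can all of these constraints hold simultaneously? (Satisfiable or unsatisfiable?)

Constraint 1 fixes e = 2 and constraint 6 fixes a = 1. Constraints 2 and 7 give e = b = a, so e = a. But 2 ≠ 1 — contradiction.

Unsatisfiable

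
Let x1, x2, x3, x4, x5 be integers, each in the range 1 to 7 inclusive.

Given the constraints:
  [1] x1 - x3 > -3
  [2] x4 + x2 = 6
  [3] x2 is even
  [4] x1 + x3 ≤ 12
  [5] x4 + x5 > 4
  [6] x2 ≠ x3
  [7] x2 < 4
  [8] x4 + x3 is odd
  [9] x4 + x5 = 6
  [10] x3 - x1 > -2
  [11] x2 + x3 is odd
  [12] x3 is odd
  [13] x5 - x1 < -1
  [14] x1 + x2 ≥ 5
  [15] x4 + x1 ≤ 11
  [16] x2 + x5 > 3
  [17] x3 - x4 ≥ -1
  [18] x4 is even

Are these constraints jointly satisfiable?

Satisfiable

Try x1 = 4, x2 = 2, x3 = 5, x4 = 4, x5 = 2.
Check constraint 1: x1 - x3 = -1; constraint 2: x4 + x2 = 6. The remaining constraints are straightforward to verify.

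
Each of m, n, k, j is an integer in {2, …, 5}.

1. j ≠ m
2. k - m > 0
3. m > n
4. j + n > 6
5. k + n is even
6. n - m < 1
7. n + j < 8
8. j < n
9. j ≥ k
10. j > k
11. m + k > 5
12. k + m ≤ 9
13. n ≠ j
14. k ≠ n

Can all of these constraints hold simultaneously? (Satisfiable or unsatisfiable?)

Constraints 2, 3, 8, and 10 give k < j, j < n, n < m, m < k. Chaining: k < j < n < m < k, which forces k < k — impossible.

Unsatisfiable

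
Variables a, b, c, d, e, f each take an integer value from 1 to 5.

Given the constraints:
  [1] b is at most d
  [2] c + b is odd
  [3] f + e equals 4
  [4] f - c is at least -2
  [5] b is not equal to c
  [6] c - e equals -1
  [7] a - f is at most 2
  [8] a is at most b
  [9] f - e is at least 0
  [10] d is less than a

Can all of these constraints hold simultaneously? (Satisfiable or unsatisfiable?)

Unsatisfiable

Constraints 1, 8, and 10 give d < a, a ≤ b, b ≤ d. Chaining: d < a ≤ b ≤ d, which forces d < d — impossible.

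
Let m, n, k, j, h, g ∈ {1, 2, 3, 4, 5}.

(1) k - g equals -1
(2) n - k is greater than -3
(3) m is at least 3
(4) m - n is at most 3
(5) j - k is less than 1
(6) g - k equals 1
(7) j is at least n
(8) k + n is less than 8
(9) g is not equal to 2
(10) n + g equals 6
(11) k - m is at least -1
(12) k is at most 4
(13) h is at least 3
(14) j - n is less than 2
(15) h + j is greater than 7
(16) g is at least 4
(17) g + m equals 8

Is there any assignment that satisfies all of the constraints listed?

Satisfiable

The assignment m = 4, n = 2, k = 3, j = 3, h = 5, g = 4 works:
  constraint 1 holds since k - g = -1.
  constraint 2 holds since n - k = -1.
  constraint 4 holds since m - n = 2.
The rest check out directly.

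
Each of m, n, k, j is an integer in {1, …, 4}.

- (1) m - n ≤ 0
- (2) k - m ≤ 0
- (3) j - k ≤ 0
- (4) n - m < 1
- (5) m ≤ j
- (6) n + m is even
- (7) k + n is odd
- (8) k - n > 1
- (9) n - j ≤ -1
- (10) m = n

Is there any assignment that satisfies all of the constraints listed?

Unsatisfiable

Constraints 1, 2, 3, and 9 give n − m ≥ 0, m − k ≥ 0, k − j ≥ 0, j − n ≥ 1.
Adding all 4 inequalities: the left sides telescope to 0, and the right sides sum to 0 + 0 + 0 + 1 = 1. So 0 ≥ 1, which is false.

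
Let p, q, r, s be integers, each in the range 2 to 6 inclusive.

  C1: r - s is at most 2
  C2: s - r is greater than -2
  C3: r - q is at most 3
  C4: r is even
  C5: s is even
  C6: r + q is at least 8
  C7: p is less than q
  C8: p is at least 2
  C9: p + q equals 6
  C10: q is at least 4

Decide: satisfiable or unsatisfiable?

Setting (p, q, r, s) = (2, 4, 6, 6) satisfies everything: constraint 1: r - s = 0; constraint 2: s - r = 0; constraint 3: r - q = 2, and the others follow.

Satisfiable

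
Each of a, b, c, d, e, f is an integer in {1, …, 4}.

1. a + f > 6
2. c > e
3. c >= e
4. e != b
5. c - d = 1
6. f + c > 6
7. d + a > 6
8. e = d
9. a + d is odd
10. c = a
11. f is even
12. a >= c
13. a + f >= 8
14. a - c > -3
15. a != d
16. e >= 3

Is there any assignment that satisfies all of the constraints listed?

Setting (a, b, c, d, e, f) = (4, 4, 4, 3, 3, 4) satisfies everything: constraint 1: a + f = 8; constraint 5: c - d = 1; constraint 6: f + c = 8, and the others follow.

Satisfiable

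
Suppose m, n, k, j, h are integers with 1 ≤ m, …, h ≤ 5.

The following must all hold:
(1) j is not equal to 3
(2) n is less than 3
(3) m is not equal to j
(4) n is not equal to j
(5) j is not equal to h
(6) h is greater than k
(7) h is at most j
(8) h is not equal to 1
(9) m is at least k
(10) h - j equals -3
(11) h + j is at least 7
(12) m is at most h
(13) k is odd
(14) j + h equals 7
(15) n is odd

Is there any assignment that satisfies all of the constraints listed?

The assignment m = 1, n = 1, k = 1, j = 5, h = 2 works:
  constraint 10 holds since h - j = -3.
  constraint 11 holds since h + j = 7.
The rest check out directly.

Satisfiable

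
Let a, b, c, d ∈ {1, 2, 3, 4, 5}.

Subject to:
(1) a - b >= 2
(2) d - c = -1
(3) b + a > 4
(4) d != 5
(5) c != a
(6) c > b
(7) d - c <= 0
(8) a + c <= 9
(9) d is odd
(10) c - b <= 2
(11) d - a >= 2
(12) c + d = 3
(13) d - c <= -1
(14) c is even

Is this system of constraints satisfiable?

Unsatisfiable

Constraints 1, 7, 10, and 11 give a − b ≥ 2, b − c ≥ -2, c − d ≥ 0, d − a ≥ 2.
Adding all 4 inequalities: the left sides telescope to 0, and the right sides sum to 2 + (-2) + 0 + 2 = 2. So 0 ≥ 2, which is false.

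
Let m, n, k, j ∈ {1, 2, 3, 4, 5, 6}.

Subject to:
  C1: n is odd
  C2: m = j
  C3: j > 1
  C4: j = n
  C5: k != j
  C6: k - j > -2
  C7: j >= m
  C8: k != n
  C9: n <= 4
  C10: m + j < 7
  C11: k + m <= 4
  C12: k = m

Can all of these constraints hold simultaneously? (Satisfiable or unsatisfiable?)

Unsatisfiable

From constraints 2, 4, and 12, k = m = j = n, so k = n. But constraint 8 says k ≠ n. Contradiction.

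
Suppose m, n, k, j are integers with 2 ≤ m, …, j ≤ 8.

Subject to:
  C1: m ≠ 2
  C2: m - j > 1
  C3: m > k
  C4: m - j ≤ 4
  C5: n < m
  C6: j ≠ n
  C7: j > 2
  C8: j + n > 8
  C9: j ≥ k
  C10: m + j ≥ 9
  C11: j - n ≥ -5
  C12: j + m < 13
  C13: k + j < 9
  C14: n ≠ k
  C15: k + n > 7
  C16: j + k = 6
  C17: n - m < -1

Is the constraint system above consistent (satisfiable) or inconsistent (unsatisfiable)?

Satisfiable

Try m = 8, n = 6, k = 2, j = 4.
Check constraint 2: m - j = 4; constraint 4: m - j = 4. The remaining constraints are straightforward to verify.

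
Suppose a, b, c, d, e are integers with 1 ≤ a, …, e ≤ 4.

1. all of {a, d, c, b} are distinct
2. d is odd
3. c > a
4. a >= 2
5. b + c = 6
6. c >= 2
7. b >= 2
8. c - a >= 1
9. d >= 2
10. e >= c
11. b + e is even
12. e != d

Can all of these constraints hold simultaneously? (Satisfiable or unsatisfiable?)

Constraints 4, 6, 7, and 9 confine each of a, d, c, b to the 3 values {2, …, 4} (the domain already gives each ≤ 4).
Constraint 1 requires all 4 of them to be distinct, but only 3 values are available — impossible by the pigeonhole principle.

Unsatisfiable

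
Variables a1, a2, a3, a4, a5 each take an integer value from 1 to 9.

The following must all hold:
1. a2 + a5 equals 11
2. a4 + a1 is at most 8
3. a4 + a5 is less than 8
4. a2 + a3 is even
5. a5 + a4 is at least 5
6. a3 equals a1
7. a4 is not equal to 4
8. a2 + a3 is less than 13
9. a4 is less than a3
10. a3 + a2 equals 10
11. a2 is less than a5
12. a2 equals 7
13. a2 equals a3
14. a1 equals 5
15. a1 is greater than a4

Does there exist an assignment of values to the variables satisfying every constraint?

Constraint 12 fixes a2 = 7 and constraint 14 fixes a1 = 5. Constraints 6 and 13 give a2 = a3 = a1, so a2 = a1. But 7 ≠ 5 — contradiction.

Unsatisfiable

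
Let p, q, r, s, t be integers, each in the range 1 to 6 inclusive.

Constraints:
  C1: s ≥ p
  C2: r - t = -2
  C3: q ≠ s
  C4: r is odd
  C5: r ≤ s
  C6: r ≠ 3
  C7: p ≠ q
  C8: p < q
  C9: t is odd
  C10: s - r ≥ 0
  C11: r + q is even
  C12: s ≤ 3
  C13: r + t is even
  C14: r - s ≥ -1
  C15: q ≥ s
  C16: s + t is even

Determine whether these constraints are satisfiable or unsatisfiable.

Satisfiable

Setting (p, q, r, s, t) = (1, 3, 1, 1, 3) satisfies everything: constraint 2: r - t = -2; constraint 10: s - r = 0; constraint 14: r - s = 0, and the others follow.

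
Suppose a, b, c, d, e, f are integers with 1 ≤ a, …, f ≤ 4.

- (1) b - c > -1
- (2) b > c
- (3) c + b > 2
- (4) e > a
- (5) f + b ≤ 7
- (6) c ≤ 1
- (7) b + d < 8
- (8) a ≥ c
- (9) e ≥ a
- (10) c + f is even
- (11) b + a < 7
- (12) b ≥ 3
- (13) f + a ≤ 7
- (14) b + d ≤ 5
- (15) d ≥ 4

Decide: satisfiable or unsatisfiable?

Unsatisfiable

From constraint 12: b ≥ 3. From constraint 15: d ≥ 4. Hence b + d ≥ 7. But constraint 14 requires b + d ≤ 5, and 5 < 7. Contradiction.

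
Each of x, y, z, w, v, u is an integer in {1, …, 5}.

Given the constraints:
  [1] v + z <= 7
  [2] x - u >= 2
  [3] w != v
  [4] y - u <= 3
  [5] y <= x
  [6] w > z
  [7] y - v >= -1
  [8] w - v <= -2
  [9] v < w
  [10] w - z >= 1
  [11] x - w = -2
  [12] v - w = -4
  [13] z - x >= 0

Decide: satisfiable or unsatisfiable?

Unsatisfiable

Constraints 2, 4, 7, 8, 10, and 13 give x − u ≥ 2, u − y ≥ -3, y − v ≥ -1, v − w ≥ 2, w − z ≥ 1, z − x ≥ 0.
Adding all 6 inequalities: the left sides telescope to 0, and the right sides sum to 2 + (-3) + (-1) + 2 + 1 + 0 = 1. So 0 ≥ 1, which is false.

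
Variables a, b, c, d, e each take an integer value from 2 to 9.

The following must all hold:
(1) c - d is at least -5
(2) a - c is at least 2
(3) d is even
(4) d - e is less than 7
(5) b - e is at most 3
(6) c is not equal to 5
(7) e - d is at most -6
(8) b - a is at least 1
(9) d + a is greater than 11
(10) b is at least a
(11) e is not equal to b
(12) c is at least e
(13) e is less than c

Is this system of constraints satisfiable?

Unsatisfiable

Constraints 1, 2, 5, 7, and 8 give b − a ≥ 1, a − c ≥ 2, c − d ≥ -5, d − e ≥ 6, e − b ≥ -3.
Adding all 5 inequalities: the left sides telescope to 0, and the right sides sum to 1 + 2 + (-5) + 6 + (-3) = 1. So 0 ≥ 1, which is false.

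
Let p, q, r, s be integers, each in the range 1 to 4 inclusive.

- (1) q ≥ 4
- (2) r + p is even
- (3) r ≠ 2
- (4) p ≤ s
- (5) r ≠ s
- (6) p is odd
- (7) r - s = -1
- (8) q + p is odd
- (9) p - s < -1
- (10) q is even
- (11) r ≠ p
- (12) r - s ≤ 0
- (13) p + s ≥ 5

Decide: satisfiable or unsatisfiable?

Satisfiable

The assignment p = 1, q = 4, r = 3, s = 4 works:
  constraint 7 holds since r - s = -1.
  constraint 9 holds since p - s = -3.
The rest check out directly.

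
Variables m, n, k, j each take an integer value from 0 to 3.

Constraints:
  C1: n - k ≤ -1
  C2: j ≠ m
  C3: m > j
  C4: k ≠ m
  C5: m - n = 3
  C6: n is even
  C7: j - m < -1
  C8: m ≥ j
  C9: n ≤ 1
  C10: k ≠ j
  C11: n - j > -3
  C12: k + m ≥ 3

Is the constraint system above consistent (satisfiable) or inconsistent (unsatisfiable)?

Setting (m, n, k, j) = (3, 0, 2, 0) satisfies everything: constraint 1: n - k = -2; constraint 5: m - n = 3; constraint 7: j - m = -3, and the others follow.

Satisfiable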